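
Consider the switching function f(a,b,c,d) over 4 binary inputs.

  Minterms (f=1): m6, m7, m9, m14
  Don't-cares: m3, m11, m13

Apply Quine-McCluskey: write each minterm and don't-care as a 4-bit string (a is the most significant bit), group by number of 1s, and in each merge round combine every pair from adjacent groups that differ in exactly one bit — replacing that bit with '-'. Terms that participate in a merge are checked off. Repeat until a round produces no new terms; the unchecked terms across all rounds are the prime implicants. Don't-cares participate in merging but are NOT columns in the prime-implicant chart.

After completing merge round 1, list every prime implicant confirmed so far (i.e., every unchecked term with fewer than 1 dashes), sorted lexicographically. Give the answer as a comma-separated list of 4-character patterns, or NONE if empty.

NONE

[col 0] 0011*, 0110*, 0111*, 1001*, 1011*, 1101*, 1110*
[col 1] -011, -110, 0-11, 011-, 1-01, 10-1
Prime implicants: -011, -110, 0-11, 011-, 1-01, 10-1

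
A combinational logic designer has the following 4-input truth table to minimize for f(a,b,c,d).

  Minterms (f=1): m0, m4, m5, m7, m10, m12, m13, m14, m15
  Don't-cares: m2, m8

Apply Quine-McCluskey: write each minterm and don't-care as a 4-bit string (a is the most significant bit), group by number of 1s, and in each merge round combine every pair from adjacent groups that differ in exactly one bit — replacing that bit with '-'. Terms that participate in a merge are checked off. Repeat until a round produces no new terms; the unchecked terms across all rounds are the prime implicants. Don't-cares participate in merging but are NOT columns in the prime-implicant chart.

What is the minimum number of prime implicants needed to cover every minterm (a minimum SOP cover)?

[col 0] 0000*, 0010*, 0100*, 0101*, 0111*, 1000*, 1010*, 1100*, 1101*, 1110*, 1111*
[col 1] -000*, -010*, -100*, -101*, -111*, 0-00*, 00-0*, 01-1*, 010-*, 1-00*, 1-10*, 10-0*, 11-0*, 11-1*, 110-*, 111-*
[col 2] --00, -0-0, -1-1, -10-, 1--0, 11--
Prime implicants: --00, -0-0, -1-1, -10-, 1--0, 11--
PI chart (minterm → PIs covering it):
  0 | --00,-0-0
  4 | --00,-10-
  5 | -1-1,-10-
  7 | -1-1  (sole → essential)
  10 | -0-0,1--0
  12 | --00,-10-,1--0,11--
  13 | -1-1,-10-,11--
  14 | 1--0,11--
  15 | -1-1,11--
Essential prime implicants: -1-1
Petrick residual → --00, 1--0
Minimum SOP uses 3 PIs: c'd' + bd + ad'

3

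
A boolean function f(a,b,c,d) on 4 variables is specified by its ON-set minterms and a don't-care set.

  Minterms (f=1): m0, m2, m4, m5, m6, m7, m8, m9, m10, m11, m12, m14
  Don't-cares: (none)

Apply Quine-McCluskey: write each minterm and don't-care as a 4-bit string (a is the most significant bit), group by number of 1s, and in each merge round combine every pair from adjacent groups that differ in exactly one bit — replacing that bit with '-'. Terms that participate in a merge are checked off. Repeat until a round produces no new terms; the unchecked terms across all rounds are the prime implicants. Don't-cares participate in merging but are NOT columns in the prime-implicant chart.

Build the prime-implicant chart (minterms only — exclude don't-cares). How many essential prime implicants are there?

3

[col 0] 0000*, 0010*, 0100*, 0101*, 0110*, 0111*, 1000*, 1001*, 1010*, 1011*, 1100*, 1110*
[col 1] -000*, -010*, -100*, -110*, 0-00*, 0-10*, 00-0*, 01-0*, 01-1*, 010-*, 011-*, 1-00*, 1-10*, 10-0*, 10-1*, 100-*, 101-*, 11-0*
[col 2] --00*, --10*, -0-0*, -1-0*, 0--0*, 01--, 1--0*, 10--
[col 3] ---0
Prime implicants: ---0, 01--, 10--
PI chart (minterm → PIs covering it):
  0 | ---0  (sole → essential)
  2 | ---0  (sole → essential)
  4 | ---0,01--
  5 | 01--  (sole → essential)
  6 | ---0,01--
  7 | 01--  (sole → essential)
  8 | ---0,10--
  9 | 10--  (sole → essential)
  10 | ---0,10--
  11 | 10--  (sole → essential)
  12 | ---0  (sole → essential)
  14 | ---0  (sole → essential)
Essential prime implicants: ---0, 01--, 10--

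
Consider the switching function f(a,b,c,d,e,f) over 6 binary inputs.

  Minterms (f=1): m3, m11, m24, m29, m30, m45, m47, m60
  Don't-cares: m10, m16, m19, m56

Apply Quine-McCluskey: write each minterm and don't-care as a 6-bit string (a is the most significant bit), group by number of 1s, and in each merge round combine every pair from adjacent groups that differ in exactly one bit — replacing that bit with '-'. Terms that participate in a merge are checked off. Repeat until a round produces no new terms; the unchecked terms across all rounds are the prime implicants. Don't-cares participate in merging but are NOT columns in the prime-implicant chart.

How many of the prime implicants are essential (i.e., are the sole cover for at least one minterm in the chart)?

4

Round 0: 000011✓ 001010✓ 001011✓ 010000✓ 010011✓ 011000✓ 011101 011110 101101✓ 101111✓ 111000✓ 111100✓
Round 1: -11000 0-0011 00-011 00101- 01-000 1011-1 111-00
PIs = {-11000, 0-0011, 00-011, 00101-, 01-000, 011101, 011110, 1011-1, 111-00}
Coverage chart:
  m3: 0-0011,00-011
  m11: 00-011,00101-
  m24: -11000,01-000
  m29: 011101 ←essential
  m30: 011110 ←essential
  m45: 1011-1 ←essential
  m47: 1011-1 ←essential
  m60: 111-00 ←essential
Essential: 011101, 011110, 1011-1, 111-00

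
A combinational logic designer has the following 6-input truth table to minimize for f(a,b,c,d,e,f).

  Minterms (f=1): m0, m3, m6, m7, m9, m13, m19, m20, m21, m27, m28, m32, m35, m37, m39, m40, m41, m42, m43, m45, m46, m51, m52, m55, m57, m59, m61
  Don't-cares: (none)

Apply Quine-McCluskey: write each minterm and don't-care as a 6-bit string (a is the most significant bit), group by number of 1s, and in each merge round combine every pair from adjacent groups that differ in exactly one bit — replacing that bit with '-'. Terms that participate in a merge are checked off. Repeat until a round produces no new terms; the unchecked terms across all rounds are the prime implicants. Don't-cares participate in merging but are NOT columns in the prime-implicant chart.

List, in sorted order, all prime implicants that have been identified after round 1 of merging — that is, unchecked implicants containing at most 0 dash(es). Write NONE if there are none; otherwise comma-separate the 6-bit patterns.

NONE

Round 0: 000000✓ 000011✓ 000110✓ 000111✓ 001001✓ 001101✓ 010011✓ 010100✓ 010101✓ 011011✓ 011100✓ 100000✓ 100011✓ 100101✓ 100111✓ 101000✓ 101001✓ 101010✓ 101011✓ 101101✓ 101110✓ 110011✓ 110100✓ 110111✓ 111001✓ 111011✓ 111101✓
Round 1: -00000 -00011✓ -00111✓ -01001✓ -01101✓ -10011✓ -10100 -11011✓ 0-0011✓ 000-11✓ 00011- 001-01✓ 01-011✓ 01-100 01010- 1-0011✓ 1-0111✓ 1-1001✓ 1-1011✓ 1-1101✓ 10-000 10-011✓ 10-101 100-11✓ 1001-1 101-01✓ 101-10 1010-0✓ 1010-1✓ 10100-✓ 10101-✓ 11-011✓ 110-11✓ 111-01✓ 1110-1✓
Round 2: --0011 -00-11 -01-01 -1-011 1--011 1-0-11 1-1-01 1-10-1 1010--
PIs = {--0011, -00-11, -00000, -01-01, -1-011, -10100, 00011-, 01-100, 01010-, 1--011, 1-0-11, 1-1-01, 1-10-1, 10-000, 10-101, 1001-1, 101-10, 1010--}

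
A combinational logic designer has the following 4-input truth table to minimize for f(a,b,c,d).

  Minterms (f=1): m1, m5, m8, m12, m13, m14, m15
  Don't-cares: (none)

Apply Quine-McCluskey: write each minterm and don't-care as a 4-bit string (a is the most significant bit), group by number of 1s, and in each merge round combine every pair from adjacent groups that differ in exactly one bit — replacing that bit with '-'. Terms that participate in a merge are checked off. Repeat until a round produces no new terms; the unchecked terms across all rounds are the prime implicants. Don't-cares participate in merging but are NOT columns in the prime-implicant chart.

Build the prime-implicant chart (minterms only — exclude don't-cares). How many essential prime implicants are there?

3

[col 0] 0001*, 0101*, 1000*, 1100*, 1101*, 1110*, 1111*
[col 1] -101, 0-01, 1-00, 11-0*, 11-1*, 110-*, 111-*
[col 2] 11--
Prime implicants: -101, 0-01, 1-00, 11--
PI chart (minterm → PIs covering it):
  1 | 0-01  (sole → essential)
  5 | -101,0-01
  8 | 1-00  (sole → essential)
  12 | 1-00,11--
  13 | -101,11--
  14 | 11--  (sole → essential)
  15 | 11--  (sole → essential)
Essential prime implicants: 0-01, 1-00, 11--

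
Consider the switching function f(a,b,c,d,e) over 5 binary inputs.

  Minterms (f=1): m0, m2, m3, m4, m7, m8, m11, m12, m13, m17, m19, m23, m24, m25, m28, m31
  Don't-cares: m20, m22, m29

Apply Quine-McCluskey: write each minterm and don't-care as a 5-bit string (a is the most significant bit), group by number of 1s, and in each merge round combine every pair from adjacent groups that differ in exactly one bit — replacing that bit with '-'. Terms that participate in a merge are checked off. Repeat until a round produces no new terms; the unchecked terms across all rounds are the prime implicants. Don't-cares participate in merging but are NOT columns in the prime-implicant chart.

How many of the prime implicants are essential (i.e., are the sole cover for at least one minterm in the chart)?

size-2^0 implicants → 00000(✓)  00010(✓)  00011(✓)  00100(✓)  00111(✓)  01000(✓)  01011(✓)  01100(✓)  01101(✓)  10001(✓)  10011(✓)  10100(✓)  10110(✓)  10111(✓)  11000(✓)  11001(✓)  11100(✓)  11101(✓)  11111(✓)
size-2^1 implicants → -0011(✓)  -0100(✓)  -0111(✓)  -1000(✓)  -1100(✓)  -1101(✓)  0-000(✓)  0-011  0-100(✓)  00-00(✓)  00-11(✓)  000-0  0001-  01-00(✓)  0110-(✓)  1-001  1-100(✓)  1-111  10-11(✓)  100-1  101-0  1011-  11-00(✓)  11-01(✓)  1100-(✓)  111-1  1110-(✓)
size-2^2 implicants → --100  -0-11  -1-00  -110-  0--00  11-0-
Unchecked terms (primes): --100, -0-11, -1-00, -110-, 0--00, 0-011, 000-0, 0001-, 1-001, 1-111, 100-1, 101-0, 1011-, 11-0-, 111-1
Minterm coverage:
  m0 ⊆ 0--00,000-0
  m2 ⊆ 000-0,0001-
  m3 ⊆ -0-11,0-011,0001-
  m4 ⊆ --100,0--00
  m7 ⊆ -0-11 [E]
  m8 ⊆ -1-00,0--00
  m11 ⊆ 0-011 [E]
  m12 ⊆ --100,-1-00,-110-,0--00
  m13 ⊆ -110- [E]
  m17 ⊆ 1-001,100-1
  m19 ⊆ -0-11,100-1
  m23 ⊆ -0-11,1-111,1011-
  m24 ⊆ -1-00,11-0-
  m25 ⊆ 1-001,11-0-
  m28 ⊆ --100,-1-00,-110-,11-0-
  m31 ⊆ 1-111,111-1
E = {-0-11, -110-, 0-011}

3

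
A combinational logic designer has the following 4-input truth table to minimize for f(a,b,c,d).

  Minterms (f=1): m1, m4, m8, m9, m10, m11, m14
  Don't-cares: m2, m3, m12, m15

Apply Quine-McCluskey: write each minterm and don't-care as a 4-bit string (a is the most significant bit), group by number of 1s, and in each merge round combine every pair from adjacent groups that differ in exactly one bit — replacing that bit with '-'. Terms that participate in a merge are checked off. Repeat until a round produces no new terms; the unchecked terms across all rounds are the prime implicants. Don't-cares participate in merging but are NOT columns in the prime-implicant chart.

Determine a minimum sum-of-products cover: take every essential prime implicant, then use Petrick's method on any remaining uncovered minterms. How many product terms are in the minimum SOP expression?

3

[col 0] 0001*, 0010*, 0011*, 0100*, 1000*, 1001*, 1010*, 1011*, 1100*, 1110*, 1111*
[col 1] -001*, -010*, -011*, -100, 00-1*, 001-*, 1-00*, 1-10*, 1-11*, 10-0*, 10-1*, 100-*, 101-*, 11-0*, 111-*
[col 2] -0-1, -01-, 1--0, 1-1-, 10--
Prime implicants: -0-1, -01-, -100, 1--0, 1-1-, 10--
PI chart (minterm → PIs covering it):
  1 | -0-1  (sole → essential)
  4 | -100  (sole → essential)
  8 | 1--0,10--
  9 | -0-1,10--
  10 | -01-,1--0,1-1-,10--
  11 | -0-1,-01-,1-1-,10--
  14 | 1--0,1-1-
Essential prime implicants: -0-1, -100
Petrick residual → 1--0
Minimum SOP uses 3 PIs: b'd + bc'd' + ad'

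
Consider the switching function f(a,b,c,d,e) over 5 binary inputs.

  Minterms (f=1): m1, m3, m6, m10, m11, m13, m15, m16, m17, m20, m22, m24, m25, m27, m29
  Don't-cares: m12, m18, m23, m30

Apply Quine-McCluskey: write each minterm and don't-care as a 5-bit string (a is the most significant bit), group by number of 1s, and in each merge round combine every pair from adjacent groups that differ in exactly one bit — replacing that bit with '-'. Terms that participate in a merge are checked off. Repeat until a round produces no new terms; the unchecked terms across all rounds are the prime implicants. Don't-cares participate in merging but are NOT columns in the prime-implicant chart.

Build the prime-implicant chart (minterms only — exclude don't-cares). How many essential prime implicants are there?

4

Round 0: 00001✓ 00011✓ 00110✓ 01010✓ 01011✓ 01100✓ 01101✓ 01111✓ 10000✓ 10001✓ 10010✓ 10100✓ 10110✓ 10111✓ 11000✓ 11001✓ 11011✓ 11101✓ 11110✓
Round 1: -0001 -0110 -1011 -1101 0-011 000-1 01-11 0101- 011-1 0110- 1-000✓ 1-001✓ 1-110 10-00✓ 10-10✓ 100-0✓ 1000-✓ 101-0✓ 1011- 11-01 110-1 1100-✓
Round 2: 1-00- 10--0
PIs = {-0001, -0110, -1011, -1101, 0-011, 000-1, 01-11, 0101-, 011-1, 0110-, 1-00-, 1-110, 10--0, 1011-, 11-01, 110-1}
Coverage chart:
  m1: -0001,000-1
  m3: 0-011,000-1
  m6: -0110 ←essential
  m10: 0101- ←essential
  m11: -1011,0-011,01-11,0101-
  m13: -1101,011-1,0110-
  m15: 01-11,011-1
  m16: 1-00-,10--0
  m17: -0001,1-00-
  m20: 10--0 ←essential
  m22: -0110,1-110,10--0,1011-
  m24: 1-00- ←essential
  m25: 1-00-,11-01,110-1
  m27: -1011,110-1
  m29: -1101,11-01
Essential: -0110, 0101-, 1-00-, 10--0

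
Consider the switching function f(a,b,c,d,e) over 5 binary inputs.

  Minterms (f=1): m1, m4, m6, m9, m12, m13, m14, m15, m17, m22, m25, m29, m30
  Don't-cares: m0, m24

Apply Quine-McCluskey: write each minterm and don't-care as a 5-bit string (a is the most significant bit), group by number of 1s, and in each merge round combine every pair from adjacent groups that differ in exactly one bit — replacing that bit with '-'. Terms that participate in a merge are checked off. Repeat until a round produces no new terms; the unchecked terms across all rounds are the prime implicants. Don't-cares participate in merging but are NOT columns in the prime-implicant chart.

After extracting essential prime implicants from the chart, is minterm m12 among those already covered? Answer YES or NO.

YES

[col 0] 00000*, 00001*, 00100*, 00110*, 01001*, 01100*, 01101*, 01110*, 01111*, 10001*, 10110*, 11000*, 11001*, 11101*, 11110*
[col 1] -0001*, -0110*, -1001*, -1101*, -1110*, 0-001*, 0-100*, 0-110*, 00-00, 0000-, 001-0*, 01-01*, 011-0*, 011-1*, 0110-*, 0111-*, 1-001*, 1-110*, 11-01*, 1100-
[col 2] --001, --110, -1-01, 0-1-0, 011--
Prime implicants: --001, --110, -1-01, 0-1-0, 00-00, 0000-, 011--, 1100-
PI chart (minterm → PIs covering it):
  1 | --001,0000-
  4 | 0-1-0,00-00
  6 | --110,0-1-0
  9 | --001,-1-01
  12 | 0-1-0,011--
  13 | -1-01,011--
  14 | --110,0-1-0,011--
  15 | 011--  (sole → essential)
  17 | --001  (sole → essential)
  22 | --110  (sole → essential)
  25 | --001,-1-01,1100-
  29 | -1-01  (sole → essential)
  30 | --110  (sole → essential)
Essential prime implicants: --001, --110, -1-01, 011--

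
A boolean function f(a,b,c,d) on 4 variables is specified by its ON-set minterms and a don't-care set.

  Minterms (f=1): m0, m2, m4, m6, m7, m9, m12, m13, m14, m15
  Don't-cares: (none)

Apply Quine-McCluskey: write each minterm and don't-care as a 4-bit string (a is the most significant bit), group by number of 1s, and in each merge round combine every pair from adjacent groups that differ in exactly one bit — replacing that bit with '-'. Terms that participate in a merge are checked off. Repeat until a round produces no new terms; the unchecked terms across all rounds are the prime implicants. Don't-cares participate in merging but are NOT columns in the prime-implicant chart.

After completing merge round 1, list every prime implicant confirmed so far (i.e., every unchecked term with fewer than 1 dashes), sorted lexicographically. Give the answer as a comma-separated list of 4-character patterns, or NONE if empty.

[col 0] 0000*, 0010*, 0100*, 0110*, 0111*, 1001*, 1100*, 1101*, 1110*, 1111*
[col 1] -100*, -110*, -111*, 0-00*, 0-10*, 00-0*, 01-0*, 011-*, 1-01, 11-0*, 11-1*, 110-*, 111-*
[col 2] -1-0, -11-, 0--0, 11--
Prime implicants: -1-0, -11-, 0--0, 1-01, 11--

NONE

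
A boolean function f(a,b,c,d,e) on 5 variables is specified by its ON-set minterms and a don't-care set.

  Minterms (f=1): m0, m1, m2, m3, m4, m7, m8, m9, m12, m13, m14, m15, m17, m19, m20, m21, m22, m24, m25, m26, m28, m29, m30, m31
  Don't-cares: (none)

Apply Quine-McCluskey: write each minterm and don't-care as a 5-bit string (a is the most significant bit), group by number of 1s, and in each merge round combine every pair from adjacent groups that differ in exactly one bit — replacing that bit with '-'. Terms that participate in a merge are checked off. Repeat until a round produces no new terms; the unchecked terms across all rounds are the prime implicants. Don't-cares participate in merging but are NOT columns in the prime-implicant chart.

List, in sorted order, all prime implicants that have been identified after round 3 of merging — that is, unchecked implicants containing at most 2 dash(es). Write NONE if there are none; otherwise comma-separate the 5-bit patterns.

size-2^0 implicants → 00000(✓)  00001(✓)  00010(✓)  00011(✓)  00100(✓)  00111(✓)  01000(✓)  01001(✓)  01100(✓)  01101(✓)  01110(✓)  01111(✓)  10001(✓)  10011(✓)  10100(✓)  10101(✓)  10110(✓)  11000(✓)  11001(✓)  11010(✓)  11100(✓)  11101(✓)  11110(✓)  11111(✓)
size-2^1 implicants → -0001(✓)  -0011(✓)  -0100(✓)  -1000(✓)  -1001(✓)  -1100(✓)  -1101(✓)  -1110(✓)  -1111(✓)  0-000(✓)  0-001(✓)  0-100(✓)  0-111  00-00(✓)  00-11  000-0(✓)  000-1(✓)  0000-(✓)  0001-(✓)  01-00(✓)  01-01(✓)  0100-(✓)  011-0(✓)  011-1(✓)  0110-(✓)  0111-(✓)  1-001(✓)  1-100(✓)  1-101(✓)  1-110(✓)  10-01(✓)  100-1(✓)  101-0(✓)  1010-(✓)  11-00(✓)  11-01(✓)  11-10(✓)  110-0(✓)  1100-(✓)  111-0(✓)  111-1(✓)  1110-(✓)  1111-(✓)
size-2^2 implicants → --001  --100  -00-1  -1-00(✓)  -1-01(✓)  -100-(✓)  -11-0(✓)  -11-1(✓)  -110-(✓)  -111-(✓)  0--00  0-00-  000--  01-0-(✓)  011--(✓)  1--01  1-1-0  1-10-  11--0  11-0-(✓)  111--(✓)
size-2^3 implicants → -1-0-  -11--
Unchecked terms (primes): --001, --100, -00-1, -1-0-, -11--, 0--00, 0-00-, 0-111, 00-11, 000--, 1--01, 1-1-0, 1-10-, 11--0

--001, --100, -00-1, 0--00, 0-00-, 0-111, 00-11, 000--, 1--01, 1-1-0, 1-10-, 11--0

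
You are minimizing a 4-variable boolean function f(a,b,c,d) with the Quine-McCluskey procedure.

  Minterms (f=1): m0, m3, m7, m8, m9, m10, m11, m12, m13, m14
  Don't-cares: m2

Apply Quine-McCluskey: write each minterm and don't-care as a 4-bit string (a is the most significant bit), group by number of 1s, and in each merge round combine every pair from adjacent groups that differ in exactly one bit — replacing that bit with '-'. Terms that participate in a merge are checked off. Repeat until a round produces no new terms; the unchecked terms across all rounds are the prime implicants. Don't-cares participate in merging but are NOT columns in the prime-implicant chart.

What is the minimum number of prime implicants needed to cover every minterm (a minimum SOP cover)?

size-2^0 implicants → 0000(✓)  0010(✓)  0011(✓)  0111(✓)  1000(✓)  1001(✓)  1010(✓)  1011(✓)  1100(✓)  1101(✓)  1110(✓)
size-2^1 implicants → -000(✓)  -010(✓)  -011(✓)  0-11  00-0(✓)  001-(✓)  1-00(✓)  1-01(✓)  1-10(✓)  10-0(✓)  10-1(✓)  100-(✓)  101-(✓)  11-0(✓)  110-(✓)
size-2^2 implicants → -0-0  -01-  1--0  1-0-  10--
Unchecked terms (primes): -0-0, -01-, 0-11, 1--0, 1-0-, 10--
Minterm coverage:
  m0 ⊆ -0-0 [E]
  m3 ⊆ -01-,0-11
  m7 ⊆ 0-11 [E]
  m8 ⊆ -0-0,1--0,1-0-,10--
  m9 ⊆ 1-0-,10--
  m10 ⊆ -0-0,-01-,1--0,10--
  m11 ⊆ -01-,10--
  m12 ⊆ 1--0,1-0-
  m13 ⊆ 1-0- [E]
  m14 ⊆ 1--0 [E]
E = {-0-0, 0-11, 1--0, 1-0-}
Petrick residual → -01-
Cover = b'd' + b'c + a'cd + ad' + ac'  |cover|=5

5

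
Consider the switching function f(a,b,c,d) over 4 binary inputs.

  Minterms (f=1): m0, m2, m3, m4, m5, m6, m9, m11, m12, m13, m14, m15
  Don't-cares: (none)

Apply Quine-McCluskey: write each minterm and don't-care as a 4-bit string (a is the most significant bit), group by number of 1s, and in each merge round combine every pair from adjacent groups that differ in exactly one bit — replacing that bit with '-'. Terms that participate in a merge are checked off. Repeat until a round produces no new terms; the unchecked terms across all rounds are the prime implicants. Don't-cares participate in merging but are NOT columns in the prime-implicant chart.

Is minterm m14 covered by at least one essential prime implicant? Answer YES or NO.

NO

size-2^0 implicants → 0000(✓)  0010(✓)  0011(✓)  0100(✓)  0101(✓)  0110(✓)  1001(✓)  1011(✓)  1100(✓)  1101(✓)  1110(✓)  1111(✓)
size-2^1 implicants → -011  -100(✓)  -101(✓)  -110(✓)  0-00(✓)  0-10(✓)  00-0(✓)  001-  01-0(✓)  010-(✓)  1-01(✓)  1-11(✓)  10-1(✓)  11-0(✓)  11-1(✓)  110-(✓)  111-(✓)
size-2^2 implicants → -1-0  -10-  0--0  1--1  11--
Unchecked terms (primes): -011, -1-0, -10-, 0--0, 001-, 1--1, 11--
Minterm coverage:
  m0 ⊆ 0--0 [E]
  m2 ⊆ 0--0,001-
  m3 ⊆ -011,001-
  m4 ⊆ -1-0,-10-,0--0
  m5 ⊆ -10- [E]
  m6 ⊆ -1-0,0--0
  m9 ⊆ 1--1 [E]
  m11 ⊆ -011,1--1
  m12 ⊆ -1-0,-10-,11--
  m13 ⊆ -10-,1--1,11--
  m14 ⊆ -1-0,11--
  m15 ⊆ 1--1,11--
E = {-10-, 0--0, 1--1}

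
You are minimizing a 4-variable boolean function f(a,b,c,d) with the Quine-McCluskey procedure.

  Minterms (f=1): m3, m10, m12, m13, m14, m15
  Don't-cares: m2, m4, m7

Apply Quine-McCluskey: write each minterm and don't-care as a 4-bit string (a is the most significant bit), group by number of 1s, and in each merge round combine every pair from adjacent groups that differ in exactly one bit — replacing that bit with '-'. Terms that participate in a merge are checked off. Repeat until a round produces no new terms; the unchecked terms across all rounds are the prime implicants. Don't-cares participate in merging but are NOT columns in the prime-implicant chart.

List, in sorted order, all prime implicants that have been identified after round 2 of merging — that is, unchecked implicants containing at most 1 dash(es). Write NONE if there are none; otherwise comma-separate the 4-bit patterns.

[col 0] 0010*, 0011*, 0100*, 0111*, 1010*, 1100*, 1101*, 1110*, 1111*
[col 1] -010, -100, -111, 0-11, 001-, 1-10, 11-0*, 11-1*, 110-*, 111-*
[col 2] 11--
Prime implicants: -010, -100, -111, 0-11, 001-, 1-10, 11--

-010, -100, -111, 0-11, 001-, 1-10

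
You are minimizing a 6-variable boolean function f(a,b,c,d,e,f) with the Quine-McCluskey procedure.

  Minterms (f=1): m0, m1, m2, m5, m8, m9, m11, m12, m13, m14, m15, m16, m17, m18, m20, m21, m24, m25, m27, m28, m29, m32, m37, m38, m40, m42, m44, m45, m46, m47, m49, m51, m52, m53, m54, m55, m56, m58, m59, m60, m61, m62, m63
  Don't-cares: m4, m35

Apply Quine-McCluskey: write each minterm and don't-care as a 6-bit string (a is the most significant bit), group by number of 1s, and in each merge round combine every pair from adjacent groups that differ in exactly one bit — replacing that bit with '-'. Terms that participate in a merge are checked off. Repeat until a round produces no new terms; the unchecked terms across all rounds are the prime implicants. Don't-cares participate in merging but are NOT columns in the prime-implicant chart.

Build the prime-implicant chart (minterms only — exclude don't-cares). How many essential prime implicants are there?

Round 0: 000000✓ 000001✓ 000010✓ 000100✓ 000101✓ 001000✓ 001001✓ 001011✓ 001100✓ 001101✓ 001110✓ 001111✓ 010000✓ 010001✓ 010010✓ 010100✓ 010101✓ 011000✓ 011001✓ 011011✓ 011100✓ 011101✓ 100000✓ 100011✓ 100101✓ 100110✓ 101000✓ 101010✓ 101100✓ 101101✓ 101110✓ 101111✓ 110001✓ 110011✓ 110100✓ 110101✓ 110110✓ 110111✓ 111000✓ 111010✓ 111011✓ 111100✓ 111101✓ 111110✓ 111111✓
Round 1: -00000✓ -00101✓ -01000✓ -01100✓ -01101✓ -01110✓ -01111✓ -10001✓ -10100✓ -10101✓ -11000✓ -11011 -11100✓ -11101✓ 0-0000✓ 0-0001✓ 0-0010✓ 0-0100✓ 0-0101✓ 0-1000✓ 0-1001✓ 0-1011✓ 0-1100✓ 0-1101✓ 00-000✓ 00-001✓ 00-100✓ 00-101✓ 000-00✓ 000-01✓ 0000-0✓ 00000-✓ 00010-✓ 001-00✓ 001-01✓ 001-11✓ 0010-1✓ 00100-✓ 0011-0✓ 0011-1✓ 00110-✓ 00111-✓ 01-000✓ 01-001✓ 01-100✓ 01-101✓ 010-00✓ 010-01✓ 0100-0✓ 01000-✓ 01010-✓ 011-00✓ 011-01✓ 0110-1✓ 01100-✓ 01110-✓ 1-0011 1-0101✓ 1-0110✓ 1-1000✓ 1-1010✓ 1-1100✓ 1-1101✓ 1-1110✓ 1-1111✓ 10-000✓ 10-101✓ 10-110✓ 101-00✓ 101-10✓ 1010-0✓ 1011-0✓ 1011-1✓ 10110-✓ 10111-✓ 11-011✓ 11-100✓ 11-101✓ 11-110✓ 11-111✓ 110-01✓ 110-11✓ 1100-1✓ 1101-0✓ 1101-1✓ 11010-✓ 11011-✓ 111-00✓ 111-10✓ 111-11✓ 1110-0✓ 11101-✓ 1111-0✓ 1111-1✓ 11110-✓ 11111-✓
Round 2: --0101✓ --1000✓ --1100✓ --1101✓ -0-000 -0-101✓ -01-00✓ -011-0✓ -011-1✓ -0110-✓ -0111-✓ -1-100✓ -1-101✓ -10-01 -1010-✓ -11-00✓ -1110-✓ 0--000✓ 0--001✓ 0--100✓ 0--101✓ 0-0-00✓ 0-0-01✓ 0-00-0 0-000-✓ 0-010-✓ 0-1-00✓ 0-1-01✓ 0-10-1 0-100-✓ 0-110-✓ 00--00✓ 00--01✓ 00-00-✓ 00-10-✓ 000-0-✓ 001--1 001-0-✓ 0011--✓ 01--00✓ 01--01✓ 01-00-✓ 01-10-✓ 010-0-✓ 011-0-✓ 1--101✓ 1--110 1-1-00✓ 1-1-10✓ 1-10-0✓ 1-11-0✓ 1-11-1✓ 1-110-✓ 1-111-✓ 101--0✓ 1011--✓ 11--11 11-1-0✓ 11-1-1✓ 11-10-✓ 11-11-✓ 110--1 1101--✓ 111--0✓ 111-1- 1111--✓
Round 3: ---101 --1-00 --110- -011-- -1-10- 0---00✓ 0---01✓ 0--00-✓ 0--10-✓ 0-0-0-✓ 0-1-0-✓ 00--0-✓ 01--0-✓ 1-1--0 1-11-- 11-1--
Round 4: 0---0-
PIs = {---101, --1-00, --110-, -0-000, -011--, -1-10-, -10-01, -11011, 0---0-, 0-00-0, 0-10-1, 001--1, 1--110, 1-0011, 1-1--0, 1-11--, 11--11, 11-1--, 110--1, 111-1-}
Coverage chart:
  m0: -0-000,0---0-,0-00-0
  m1: 0---0- ←essential
  m2: 0-00-0 ←essential
  m5: ---101,0---0-
  m8: --1-00,-0-000,0---0-
  m9: 0---0-,0-10-1,001--1
  m11: 0-10-1,001--1
  m12: --1-00,--110-,-011--,0---0-
  m13: ---101,--110-,-011--,0---0-,001--1
  m14: -011-- ←essential
  m15: -011--,001--1
  m16: 0---0-,0-00-0
  m17: -10-01,0---0-
  m18: 0-00-0 ←essential
  m20: -1-10-,0---0-
  m21: ---101,-1-10-,-10-01,0---0-
  m24: --1-00,0---0-
  m25: 0---0-,0-10-1
  m27: -11011,0-10-1
  m28: --1-00,--110-,-1-10-,0---0-
  m29: ---101,--110-,-1-10-,0---0-
  m32: -0-000 ←essential
  m37: ---101 ←essential
  m38: 1--110 ←essential
  m40: --1-00,-0-000,1-1--0
  m42: 1-1--0 ←essential
  m44: --1-00,--110-,-011--,1-1--0,1-11--
  m45: ---101,--110-,-011--,1-11--
  m46: -011--,1--110,1-1--0,1-11--
  m47: -011--,1-11--
  m49: -10-01,110--1
  m51: 1-0011,11--11,110--1
  m52: -1-10-,11-1--
  m53: ---101,-1-10-,-10-01,11-1--,110--1
  m54: 1--110,11-1--
  m55: 11--11,11-1--,110--1
  m56: --1-00,1-1--0
  m58: 1-1--0,111-1-
  m59: -11011,11--11,111-1-
  m60: --1-00,--110-,-1-10-,1-1--0,1-11--,11-1--
  m61: ---101,--110-,-1-10-,1-11--,11-1--
  m62: 1--110,1-1--0,1-11--,11-1--,111-1-
  m63: 1-11--,11--11,11-1--,111-1-
Essential: ---101, -0-000, -011--, 0---0-, 0-00-0, 1--110, 1-1--0

7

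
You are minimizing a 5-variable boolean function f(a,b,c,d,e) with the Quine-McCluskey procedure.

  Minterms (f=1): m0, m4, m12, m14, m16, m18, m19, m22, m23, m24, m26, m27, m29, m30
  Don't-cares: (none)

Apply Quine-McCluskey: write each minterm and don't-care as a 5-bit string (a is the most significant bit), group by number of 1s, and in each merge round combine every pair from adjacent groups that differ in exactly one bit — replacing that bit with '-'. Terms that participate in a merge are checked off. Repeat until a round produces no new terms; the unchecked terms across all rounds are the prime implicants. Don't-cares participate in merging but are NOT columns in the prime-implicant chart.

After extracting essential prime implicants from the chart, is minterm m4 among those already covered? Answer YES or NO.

NO

Round 0: 00000✓ 00100✓ 01100✓ 01110✓ 10000✓ 10010✓ 10011✓ 10110✓ 10111✓ 11000✓ 11010✓ 11011✓ 11101 11110✓
Round 1: -0000 -1110 0-100 00-00 011-0 1-000✓ 1-010✓ 1-011✓ 1-110✓ 10-10✓ 10-11✓ 100-0✓ 1001-✓ 1011-✓ 11-10✓ 110-0✓ 1101-✓
Round 2: 1--10 1-0-0 1-01- 10-1-
PIs = {-0000, -1110, 0-100, 00-00, 011-0, 1--10, 1-0-0, 1-01-, 10-1-, 11101}
Coverage chart:
  m0: -0000,00-00
  m4: 0-100,00-00
  m12: 0-100,011-0
  m14: -1110,011-0
  m16: -0000,1-0-0
  m18: 1--10,1-0-0,1-01-,10-1-
  m19: 1-01-,10-1-
  m22: 1--10,10-1-
  m23: 10-1- ←essential
  m24: 1-0-0 ←essential
  m26: 1--10,1-0-0,1-01-
  m27: 1-01- ←essential
  m29: 11101 ←essential
  m30: -1110,1--10
Essential: 1-0-0, 1-01-, 10-1-, 11101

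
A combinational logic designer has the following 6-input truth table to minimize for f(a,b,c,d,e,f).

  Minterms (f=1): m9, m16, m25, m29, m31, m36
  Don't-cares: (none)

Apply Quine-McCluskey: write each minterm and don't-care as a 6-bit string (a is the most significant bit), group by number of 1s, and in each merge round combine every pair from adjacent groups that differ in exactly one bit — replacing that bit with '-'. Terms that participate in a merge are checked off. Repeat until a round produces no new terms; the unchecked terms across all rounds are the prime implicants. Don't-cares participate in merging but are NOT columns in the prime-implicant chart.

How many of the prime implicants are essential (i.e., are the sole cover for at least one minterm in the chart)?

[col 0] 001001*, 010000, 011001*, 011101*, 011111*, 100100
[col 1] 0-1001, 011-01, 0111-1
Prime implicants: 0-1001, 010000, 011-01, 0111-1, 100100
PI chart (minterm → PIs covering it):
  9 | 0-1001  (sole → essential)
  16 | 010000  (sole → essential)
  25 | 0-1001,011-01
  29 | 011-01,0111-1
  31 | 0111-1  (sole → essential)
  36 | 100100  (sole → essential)
Essential prime implicants: 0-1001, 010000, 0111-1, 100100

4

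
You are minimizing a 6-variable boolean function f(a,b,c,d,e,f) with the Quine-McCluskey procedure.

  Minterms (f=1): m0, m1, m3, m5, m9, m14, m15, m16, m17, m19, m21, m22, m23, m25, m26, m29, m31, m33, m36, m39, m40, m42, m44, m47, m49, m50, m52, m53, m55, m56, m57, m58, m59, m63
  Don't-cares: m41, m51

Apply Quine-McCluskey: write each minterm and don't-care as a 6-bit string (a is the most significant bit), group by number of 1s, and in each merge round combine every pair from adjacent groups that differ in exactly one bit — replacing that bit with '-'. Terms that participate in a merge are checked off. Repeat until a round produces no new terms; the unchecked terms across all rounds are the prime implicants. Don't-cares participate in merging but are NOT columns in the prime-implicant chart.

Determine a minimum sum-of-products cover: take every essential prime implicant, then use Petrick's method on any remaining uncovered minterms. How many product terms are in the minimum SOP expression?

13

[col 0] 000000*, 000001*, 000011*, 000101*, 001001*, 001110*, 001111*, 010000*, 010001*, 010011*, 010101*, 010110*, 010111*, 011001*, 011010*, 011101*, 011111*, 100001*, 100100*, 100111*, 101000*, 101001*, 101010*, 101100*, 101111*, 110001*, 110010*, 110011*, 110100*, 110101*, 110111*, 111000*, 111001*, 111010*, 111011*, 111111*
[col 1] -00001*, -01001*, -01111*, -10001*, -10011*, -10101*, -10111*, -11001*, -11010, -11111*, 0-0000*, 0-0001*, 0-0011*, 0-0101*, 0-1001*, 0-1111*, 00-001*, 000-01*, 0000-1*, 00000-*, 00111-, 01-001*, 01-101*, 01-111*, 010-01*, 010-11*, 0100-1*, 01000-*, 0101-1*, 01011-, 011-01*, 0111-1*, 1-0001*, 1-0100, 1-0111*, 1-1000*, 1-1001*, 1-1010*, 1-1111*, 10-001*, 10-100, 10-111*, 101-00, 1010-0*, 10100-*, 11-001*, 11-010*, 11-011*, 11-111*, 110-01*, 110-11*, 1100-1*, 11001-*, 1101-1*, 11010-, 111-11*, 1110-0*, 1110-1*, 11100-*, 11101-*
[col 2] --0001*, --1001*, --1111, -0-001*, -1-001*, -1-111, -10-01*, -10-11*, -100-1*, -101-1*, 0--001*, 0-0-01, 0-00-1, 0-000-, 01--01, 01-1-1, 010--1*, 1--001*, 1--111, 1-10-0, 1-100-, 11--11, 11-0-1, 11-01-, 110--1*, 1110--
[col 3] ---001, -10--1
Prime implicants: ---001, --1111, -1-111, -10--1, -11010, 0-0-01, 0-00-1, 0-000-, 00111-, 01--01, 01-1-1, 01011-, 1--111, 1-0100, 1-10-0, 1-100-, 10-100, 101-00, 11--11, 11-0-1, 11-01-, 11010-, 1110--
PI chart (minterm → PIs covering it):
  0 | 0-000-  (sole → essential)
  1 | ---001,0-0-01,0-00-1,0-000-
  3 | 0-00-1  (sole → essential)
  5 | 0-0-01  (sole → essential)
  9 | ---001  (sole → essential)
  14 | 00111-  (sole → essential)
  15 | --1111,00111-
  16 | 0-000-  (sole → essential)
  17 | ---001,-10--1,0-0-01,0-00-1,0-000-,01--01
  19 | -10--1,0-00-1
  21 | -10--1,0-0-01,01--01,01-1-1
  22 | 01011-  (sole → essential)
  23 | -1-111,-10--1,01-1-1,01011-
  25 | ---001,01--01
  26 | -11010  (sole → essential)
  29 | 01--01,01-1-1
  31 | --1111,-1-111,01-1-1
  33 | ---001  (sole → essential)
  36 | 1-0100,10-100
  39 | 1--111  (sole → essential)
  40 | 1-10-0,1-100-,101-00
  42 | 1-10-0  (sole → essential)
  44 | 10-100,101-00
  47 | --1111,1--111
  49 | ---001,-10--1,11-0-1
  50 | 11-01-  (sole → essential)
  52 | 1-0100,11010-
  53 | -10--1,11010-
  55 | -1-111,-10--1,1--111,11--11
  56 | 1-10-0,1-100-,1110--
  57 | ---001,1-100-,11-0-1,1110--
  58 | -11010,1-10-0,11-01-,1110--
  59 | 11--11,11-0-1,11-01-,1110--
  63 | --1111,-1-111,1--111,11--11
Essential prime implicants: ---001, -11010, 0-0-01, 0-00-1, 0-000-, 00111-, 01011-, 1--111, 1-10-0, 11-01-
Petrick residual → 01-1-1, 10-100, 11010-
Minimum SOP uses 13 PIs: d'e'f + bcd'ef' + a'c'e'f + a'c'd'f + a'c'd'e' + a'b'cde + a'bdf + a'bc'de + adef + acd'f' + ab'de'f' + abd'e + abc'de'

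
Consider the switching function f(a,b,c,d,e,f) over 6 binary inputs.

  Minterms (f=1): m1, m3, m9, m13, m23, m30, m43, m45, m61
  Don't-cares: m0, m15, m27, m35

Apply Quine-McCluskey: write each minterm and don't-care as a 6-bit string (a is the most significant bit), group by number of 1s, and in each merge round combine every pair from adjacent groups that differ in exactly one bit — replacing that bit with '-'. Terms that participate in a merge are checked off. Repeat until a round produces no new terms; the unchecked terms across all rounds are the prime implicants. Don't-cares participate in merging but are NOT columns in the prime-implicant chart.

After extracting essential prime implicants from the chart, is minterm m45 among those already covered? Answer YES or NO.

Round 0: 000000✓ 000001✓ 000011✓ 001001✓ 001101✓ 001111✓ 010111 011011 011110 100011✓ 101011✓ 101101✓ 111101✓
Round 1: -00011 -01101 00-001 0000-1 00000- 001-01 0011-1 1-1101 10-011
PIs = {-00011, -01101, 00-001, 0000-1, 00000-, 001-01, 0011-1, 010111, 011011, 011110, 1-1101, 10-011}
Coverage chart:
  m1: 00-001,0000-1,00000-
  m3: -00011,0000-1
  m9: 00-001,001-01
  m13: -01101,001-01,0011-1
  m23: 010111 ←essential
  m30: 011110 ←essential
  m43: 10-011 ←essential
  m45: -01101,1-1101
  m61: 1-1101 ←essential
Essential: 010111, 011110, 1-1101, 10-011

YES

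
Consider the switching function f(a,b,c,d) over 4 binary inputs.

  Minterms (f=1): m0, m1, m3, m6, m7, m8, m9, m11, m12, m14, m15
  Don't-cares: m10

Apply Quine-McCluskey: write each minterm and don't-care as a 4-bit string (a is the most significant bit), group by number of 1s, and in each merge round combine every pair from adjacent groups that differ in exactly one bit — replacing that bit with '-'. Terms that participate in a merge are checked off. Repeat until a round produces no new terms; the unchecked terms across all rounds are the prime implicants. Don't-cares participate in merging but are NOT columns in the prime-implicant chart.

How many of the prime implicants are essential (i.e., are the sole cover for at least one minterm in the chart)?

3

Round 0: 0000✓ 0001✓ 0011✓ 0110✓ 0111✓ 1000✓ 1001✓ 1010✓ 1011✓ 1100✓ 1110✓ 1111✓
Round 1: -000✓ -001✓ -011✓ -110✓ -111✓ 0-11✓ 00-1✓ 000-✓ 011-✓ 1-00✓ 1-10✓ 1-11✓ 10-0✓ 10-1✓ 100-✓ 101-✓ 11-0✓ 111-✓
Round 2: --11 -0-1 -00- -11- 1--0 1-1- 10--
PIs = {--11, -0-1, -00-, -11-, 1--0, 1-1-, 10--}
Coverage chart:
  m0: -00- ←essential
  m1: -0-1,-00-
  m3: --11,-0-1
  m6: -11- ←essential
  m7: --11,-11-
  m8: -00-,1--0,10--
  m9: -0-1,-00-,10--
  m11: --11,-0-1,1-1-,10--
  m12: 1--0 ←essential
  m14: -11-,1--0,1-1-
  m15: --11,-11-,1-1-
Essential: -00-, -11-, 1--0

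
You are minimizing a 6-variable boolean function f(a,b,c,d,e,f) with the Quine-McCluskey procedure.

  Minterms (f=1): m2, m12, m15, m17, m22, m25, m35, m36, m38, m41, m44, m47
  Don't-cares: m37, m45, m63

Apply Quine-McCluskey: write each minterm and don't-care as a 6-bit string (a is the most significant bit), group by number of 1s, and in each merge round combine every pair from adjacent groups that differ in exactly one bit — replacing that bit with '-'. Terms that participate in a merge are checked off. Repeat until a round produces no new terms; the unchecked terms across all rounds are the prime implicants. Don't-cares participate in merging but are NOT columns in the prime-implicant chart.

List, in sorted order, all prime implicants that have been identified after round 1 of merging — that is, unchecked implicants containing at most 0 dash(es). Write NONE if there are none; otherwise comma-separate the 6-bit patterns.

000010, 010110, 100011

[col 0] 000010, 001100*, 001111*, 010001*, 010110, 011001*, 100011, 100100*, 100101*, 100110*, 101001*, 101100*, 101101*, 101111*, 111111*
[col 1] -01100, -01111, 01-001, 1-1111, 10-100*, 10-101*, 1001-0, 10010-*, 101-01, 1011-1, 10110-*
[col 2] 10-10-
Prime implicants: -01100, -01111, 000010, 01-001, 010110, 1-1111, 10-10-, 100011, 1001-0, 101-01, 1011-1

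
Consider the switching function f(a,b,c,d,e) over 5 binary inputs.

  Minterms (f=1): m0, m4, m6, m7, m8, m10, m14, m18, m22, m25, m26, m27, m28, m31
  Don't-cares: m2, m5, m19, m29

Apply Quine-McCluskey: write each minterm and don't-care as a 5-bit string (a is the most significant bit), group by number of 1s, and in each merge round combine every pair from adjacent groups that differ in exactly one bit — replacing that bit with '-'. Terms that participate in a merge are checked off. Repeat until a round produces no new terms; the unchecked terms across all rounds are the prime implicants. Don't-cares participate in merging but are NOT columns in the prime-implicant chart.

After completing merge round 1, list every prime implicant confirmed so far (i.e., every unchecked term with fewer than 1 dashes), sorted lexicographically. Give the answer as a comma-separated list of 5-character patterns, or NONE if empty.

NONE

size-2^0 implicants → 00000(✓)  00010(✓)  00100(✓)  00101(✓)  00110(✓)  00111(✓)  01000(✓)  01010(✓)  01110(✓)  10010(✓)  10011(✓)  10110(✓)  11001(✓)  11010(✓)  11011(✓)  11100(✓)  11101(✓)  11111(✓)
size-2^1 implicants → -0010(✓)  -0110(✓)  -1010(✓)  0-000(✓)  0-010(✓)  0-110(✓)  00-00(✓)  00-10(✓)  000-0(✓)  001-0(✓)  001-1(✓)  0010-(✓)  0011-(✓)  01-10(✓)  010-0(✓)  1-010(✓)  1-011(✓)  10-10(✓)  1001-(✓)  11-01(✓)  11-11(✓)  110-1(✓)  1101-(✓)  111-1(✓)  1110-
size-2^2 implicants → --010  -0-10  0--10  0-0-0  00--0  001--  1-01-  11--1
Unchecked terms (primes): --010, -0-10, 0--10, 0-0-0, 00--0, 001--, 1-01-, 11--1, 1110-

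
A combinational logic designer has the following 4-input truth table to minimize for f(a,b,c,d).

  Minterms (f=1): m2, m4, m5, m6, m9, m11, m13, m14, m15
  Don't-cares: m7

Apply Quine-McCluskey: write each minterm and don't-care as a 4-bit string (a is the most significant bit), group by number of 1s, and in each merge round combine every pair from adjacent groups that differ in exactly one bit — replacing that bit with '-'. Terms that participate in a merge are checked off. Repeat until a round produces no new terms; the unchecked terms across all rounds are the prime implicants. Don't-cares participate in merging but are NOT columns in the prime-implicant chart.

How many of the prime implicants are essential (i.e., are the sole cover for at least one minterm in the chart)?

4

size-2^0 implicants → 0010(✓)  0100(✓)  0101(✓)  0110(✓)  0111(✓)  1001(✓)  1011(✓)  1101(✓)  1110(✓)  1111(✓)
size-2^1 implicants → -101(✓)  -110(✓)  -111(✓)  0-10  01-0(✓)  01-1(✓)  010-(✓)  011-(✓)  1-01(✓)  1-11(✓)  10-1(✓)  11-1(✓)  111-(✓)
size-2^2 implicants → -1-1  -11-  01--  1--1
Unchecked terms (primes): -1-1, -11-, 0-10, 01--, 1--1
Minterm coverage:
  m2 ⊆ 0-10 [E]
  m4 ⊆ 01-- [E]
  m5 ⊆ -1-1,01--
  m6 ⊆ -11-,0-10,01--
  m9 ⊆ 1--1 [E]
  m11 ⊆ 1--1 [E]
  m13 ⊆ -1-1,1--1
  m14 ⊆ -11- [E]
  m15 ⊆ -1-1,-11-,1--1
E = {-11-, 0-10, 01--, 1--1}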